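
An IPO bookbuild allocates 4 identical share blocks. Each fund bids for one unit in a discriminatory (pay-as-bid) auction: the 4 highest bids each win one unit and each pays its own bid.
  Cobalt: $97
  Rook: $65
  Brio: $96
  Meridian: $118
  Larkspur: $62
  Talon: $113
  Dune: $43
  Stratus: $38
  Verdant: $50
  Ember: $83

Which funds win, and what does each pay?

Meridian $118, Talon $113, Cobalt $97, Brio $96

Ordering the bids: 118 (Meridian), 113 (Talon), 97 (Cobalt), 96 (Brio), 83 (Ember), 65 (Rook), …
Top 4: Meridian, Talon, Cobalt, Brio.
Each winner pays its own bid: Meridian $118, Talon $113, Cobalt $97, Brio $96.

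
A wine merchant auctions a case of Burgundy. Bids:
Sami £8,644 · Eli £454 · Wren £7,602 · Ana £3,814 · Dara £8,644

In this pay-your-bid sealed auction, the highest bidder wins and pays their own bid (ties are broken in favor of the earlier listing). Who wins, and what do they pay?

Sami pays £8,644

Bids ranked: 8,644 (Sami) > 8,644 (Dara) > 7,602 (Wren) > 3,814 (Ana) > 454 (Eli)
Sami and Dara tie at £8,644; tie-break gives it to Sami.
First-price: Sami pays what they bid, £8,644.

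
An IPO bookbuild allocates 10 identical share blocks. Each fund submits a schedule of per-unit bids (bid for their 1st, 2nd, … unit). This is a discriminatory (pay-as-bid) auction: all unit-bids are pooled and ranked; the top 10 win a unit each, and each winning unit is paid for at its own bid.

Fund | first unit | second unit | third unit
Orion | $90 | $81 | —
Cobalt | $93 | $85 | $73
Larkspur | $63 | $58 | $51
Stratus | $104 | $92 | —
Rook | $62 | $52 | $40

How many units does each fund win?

All unit-bids, highest first — top 10: 104 (Stratus-1), 93 (Cobalt-1), 92 (Stratus-2), 90 (Orion-1), 85 (Cobalt-2), 81 (Orion-2), 73 (Cobalt-3), 63 (Larkspur-1), 62 (Rook-1), 58 (Larkspur-2)
Next rejected bid: $52 (not a price — pay-as-bid).
Allocation: Cobalt 3, Larkspur 2, Orion 2, Rook 1, Stratus 2.

Cobalt 3, Larkspur 2, Orion 2, Rook 1, Stratus 2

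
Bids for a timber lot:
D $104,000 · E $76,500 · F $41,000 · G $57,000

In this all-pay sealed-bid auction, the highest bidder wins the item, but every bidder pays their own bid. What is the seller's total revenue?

Total revenue: $278,500

Bids in order: 104,000 (D) > 76,500 (E) > 57,000 (G) > 41,000 (F)
D wins with the top bid; all bids are sunk regardless.
Every bidder forfeits their bid regardless of winning.
Revenue = 104,000 + 76,500 + 41,000 + 57,000 = $278,500.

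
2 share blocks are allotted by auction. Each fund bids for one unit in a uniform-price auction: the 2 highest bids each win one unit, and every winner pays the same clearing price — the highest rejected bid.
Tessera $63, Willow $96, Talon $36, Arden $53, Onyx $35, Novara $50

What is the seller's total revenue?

Total revenue: $106

Bids ranked high→low: 96 (Willow), 63 (Tessera), 53 (Arden), 50 (Novara), …
Top 2: Willow, Tessera.
Highest unsuccessful bid: $53 → clearing price.
Total revenue = 2 × $53 = $106.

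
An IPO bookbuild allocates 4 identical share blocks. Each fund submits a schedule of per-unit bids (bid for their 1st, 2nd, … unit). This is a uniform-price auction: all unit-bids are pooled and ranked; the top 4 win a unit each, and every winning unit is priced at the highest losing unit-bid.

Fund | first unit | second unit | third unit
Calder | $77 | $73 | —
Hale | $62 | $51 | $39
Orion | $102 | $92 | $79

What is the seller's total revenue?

Merging the schedules and taking the best 4: 102 (Orion-1), 92 (Orion-2), 79 (Orion-3), 77 (Calder-1)
Highest rejected unit-bid = $73.
Allocation: Calder 1, Orion 3. Every unit priced at $73.
Revenue = 4 × 73 = $292.

Total revenue: $292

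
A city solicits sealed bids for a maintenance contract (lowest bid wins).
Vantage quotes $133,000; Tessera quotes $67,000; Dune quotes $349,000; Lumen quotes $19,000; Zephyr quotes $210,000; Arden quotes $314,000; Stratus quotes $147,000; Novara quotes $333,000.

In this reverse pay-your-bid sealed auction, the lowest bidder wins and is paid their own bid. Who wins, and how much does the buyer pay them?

Bids ranked: 19,000 (Lumen) < 67,000 (Tessera) < 133,000 (Vantage) < 147,000 (Stratus) < 210,000 (Zephyr) < 314,000 (Arden) < …
First-price: Lumen is paid what they bid, $19,000.

Lumen is paid $19,000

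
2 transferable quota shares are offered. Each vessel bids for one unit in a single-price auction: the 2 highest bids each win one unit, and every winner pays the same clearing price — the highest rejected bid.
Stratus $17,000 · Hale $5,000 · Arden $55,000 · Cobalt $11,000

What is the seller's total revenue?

Sorting: 55,000 (Arden), 17,000 (Stratus), 11,000 (Cobalt), 5,000 (Hale)
The 2 highest are Arden, Stratus.
Clearing price = highest rejected bid = $11,000.
Total revenue = 2 × $11,000 = $22,000.

Total revenue: $22,000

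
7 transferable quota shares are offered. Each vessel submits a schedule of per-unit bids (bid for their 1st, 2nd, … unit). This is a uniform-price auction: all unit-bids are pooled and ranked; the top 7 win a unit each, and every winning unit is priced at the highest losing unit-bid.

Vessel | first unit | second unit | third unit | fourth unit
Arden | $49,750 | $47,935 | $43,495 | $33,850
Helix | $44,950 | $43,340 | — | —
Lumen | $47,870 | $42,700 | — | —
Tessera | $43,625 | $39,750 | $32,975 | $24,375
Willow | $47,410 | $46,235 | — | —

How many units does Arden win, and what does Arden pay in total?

Pooled unit-bids ranked (top 7): 49,750 (Arden-1), 47,935 (Arden-2), 47,870 (Lumen-1), 47,410 (Willow-1), 46,235 (Willow-2), 44,950 (Helix-1), 43,625 (Tessera-1)
First bid not allocated: $43,495.
Arden wins 2 unit(s) at $43,495 each.

Arden: 2 units, pays $86,990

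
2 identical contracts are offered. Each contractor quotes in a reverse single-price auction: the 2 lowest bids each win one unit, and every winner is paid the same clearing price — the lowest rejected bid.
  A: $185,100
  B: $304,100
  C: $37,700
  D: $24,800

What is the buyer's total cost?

Total cost: $370,200

Ordering the bids: 24,800 (D), 37,700 (C), 185,100 (A), 304,100 (B)
The 2 lowest are D, C.
First losing bid is A's $185,100, which sets the uniform price.
Total cost = 2 × $185,100 = $370,200.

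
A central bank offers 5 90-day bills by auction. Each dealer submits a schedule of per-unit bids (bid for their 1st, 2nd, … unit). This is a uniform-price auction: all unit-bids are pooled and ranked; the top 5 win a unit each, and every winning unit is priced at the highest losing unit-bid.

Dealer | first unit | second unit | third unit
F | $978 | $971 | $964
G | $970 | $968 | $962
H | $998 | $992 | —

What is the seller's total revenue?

Total revenue: $4,840

Merging the schedules and taking the best 5: 998 (H-1), 992 (H-2), 978 (F-1), 971 (F-2), 970 (G-1)
First bid not allocated: $968.
Allocation: F 2, G 1, H 2. Every unit priced at $968.
Revenue = 5 × 968 = $4,840.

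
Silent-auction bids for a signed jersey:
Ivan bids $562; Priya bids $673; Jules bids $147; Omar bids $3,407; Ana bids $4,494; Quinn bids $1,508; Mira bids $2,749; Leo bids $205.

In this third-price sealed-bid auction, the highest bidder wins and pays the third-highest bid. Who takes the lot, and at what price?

Ana pays $2,749

Third-price sealed-bid auction: the highest bidder wins and pays the third-highest bid.
Sorting bids: 4,494 (Ana) > 3,407 (Omar) > 2,749 (Mira) > 1,508 (Quinn) > 673 (Priya) > 562 (Ivan) > …
Ana wins; payment is bid #3 in the ranking = $2,749.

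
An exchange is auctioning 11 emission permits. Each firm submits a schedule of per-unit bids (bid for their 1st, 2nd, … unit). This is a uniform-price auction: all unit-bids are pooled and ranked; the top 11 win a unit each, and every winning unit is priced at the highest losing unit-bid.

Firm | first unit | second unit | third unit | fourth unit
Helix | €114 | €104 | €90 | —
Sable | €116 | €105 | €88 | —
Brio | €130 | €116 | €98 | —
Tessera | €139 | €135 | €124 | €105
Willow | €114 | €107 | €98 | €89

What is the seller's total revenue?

Total revenue: €1,144

Merging the schedules and taking the best 11: 139 (Tessera-1), 135 (Tessera-2), 130 (Brio-1), 124 (Tessera-3), 116 (Sable-1), 116 (Brio-2), 114 (Helix-1), 114 (Willow-1), 107 (Willow-2), 105 (Sable-2), 105 (Tessera-4)
First bid not allocated: €104.
Allocation: Brio 2, Helix 1, Sable 2, Tessera 4, Willow 2. Every unit priced at €104.
Revenue = 11 × 104 = €1,144.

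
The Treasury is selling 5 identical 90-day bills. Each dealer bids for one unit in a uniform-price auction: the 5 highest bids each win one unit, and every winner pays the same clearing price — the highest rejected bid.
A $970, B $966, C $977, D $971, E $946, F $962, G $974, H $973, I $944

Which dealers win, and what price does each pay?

Ordering the bids: 977 (C), 974 (G), 973 (H), 971 (D), 970 (A), 966 (B), 962 (F), …
Top 5: C, G, H, D, A.
First losing bid is B's $966, which sets the uniform price.

C, G, H, D, A; each pays $966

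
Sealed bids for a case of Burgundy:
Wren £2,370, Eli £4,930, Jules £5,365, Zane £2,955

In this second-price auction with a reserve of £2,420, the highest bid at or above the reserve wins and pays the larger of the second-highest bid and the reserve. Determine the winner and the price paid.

Jules pays £4,930

Second-price auction with a reserve of £2,420: the highest bid at or above the reserve wins and pays the larger of the second-highest bid and the reserve.
Bids in order: 5,365 (Jules) > 4,930 (Eli) > 2,955 (Zane) > 2,370 (Wren)
Highest eligible bid: Jules at £5,365.
Second-highest bid £4,930 exceeds the reserve £2,420 → payment £4,930.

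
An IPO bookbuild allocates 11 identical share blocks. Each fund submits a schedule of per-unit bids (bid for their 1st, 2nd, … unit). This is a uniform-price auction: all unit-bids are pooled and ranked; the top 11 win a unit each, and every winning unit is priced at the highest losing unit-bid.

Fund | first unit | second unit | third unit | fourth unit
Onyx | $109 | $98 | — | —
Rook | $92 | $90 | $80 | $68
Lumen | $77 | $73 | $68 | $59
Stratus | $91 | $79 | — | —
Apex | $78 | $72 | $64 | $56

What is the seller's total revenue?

Total revenue: $748

Merging the schedules and taking the best 11: 109 (Onyx-1), 98 (Onyx-2), 92 (Rook-1), 91 (Stratus-1), 90 (Rook-2), 80 (Rook-3), 79 (Stratus-2), 78 (Apex-1), 77 (Lumen-1), 73 (Lumen-2), 72 (Apex-2)
Highest rejected unit-bid = $68.
Allocation: Apex 2, Lumen 2, Onyx 2, Rook 3, Stratus 2. Every unit priced at $68.
Revenue = 11 × 68 = $748.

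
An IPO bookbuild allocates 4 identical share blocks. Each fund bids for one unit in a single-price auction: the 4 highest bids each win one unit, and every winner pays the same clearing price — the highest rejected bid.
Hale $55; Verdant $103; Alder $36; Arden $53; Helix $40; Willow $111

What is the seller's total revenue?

Sorting: 111 (Willow), 103 (Verdant), 55 (Hale), 53 (Arden), 40 (Helix), 36 (Alder)
Top 4: Willow, Verdant, Hale, Arden.
First losing bid is Helix's $40, which sets the uniform price.
Total revenue = 4 × $40 = $160.

Total revenue: $160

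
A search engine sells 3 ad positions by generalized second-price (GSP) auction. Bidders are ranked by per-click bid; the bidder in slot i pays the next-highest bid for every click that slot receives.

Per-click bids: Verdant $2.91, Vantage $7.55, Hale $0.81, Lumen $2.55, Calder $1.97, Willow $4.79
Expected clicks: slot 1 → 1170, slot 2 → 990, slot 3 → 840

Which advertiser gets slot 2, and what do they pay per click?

Willow; $2.91 per click

Per-click bids in order: $7.55 (Vantage) > $4.79 (Willow) > $2.91 (Verdant) > $2.55 (Lumen) > …
Slot 2 goes to the second-ranked bidder, Willow, who pays the next bid down: $2.91/click.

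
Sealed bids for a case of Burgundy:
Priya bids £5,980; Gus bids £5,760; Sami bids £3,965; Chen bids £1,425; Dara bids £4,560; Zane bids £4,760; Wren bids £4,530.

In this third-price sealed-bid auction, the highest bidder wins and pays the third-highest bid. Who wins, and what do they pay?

Third-price sealed-bid auction: the highest bidder wins and pays the third-highest bid.
Bids ranked: 5,980 (Priya) > 5,760 (Gus) > 4,760 (Zane) > 4,560 (Dara) > 4,530 (Wren) > 3,965 (Sami) > …
Priya wins; payment is bid #3 in the ranking = £4,760.

Priya pays £4,760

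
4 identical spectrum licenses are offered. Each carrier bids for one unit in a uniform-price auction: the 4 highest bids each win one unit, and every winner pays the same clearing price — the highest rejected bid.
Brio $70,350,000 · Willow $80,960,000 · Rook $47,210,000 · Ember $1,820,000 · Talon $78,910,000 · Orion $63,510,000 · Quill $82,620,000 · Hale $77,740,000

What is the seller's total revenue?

Ordering the bids: 82,620,000 (Quill), 80,960,000 (Willow), 78,910,000 (Talon), 77,740,000 (Hale), 70,350,000 (Brio), 63,510,000 (Orion), …
The 4 highest are Quill, Willow, Talon, Hale.
First losing bid is Brio's $70,350,000, which sets the uniform price.
Total revenue = 4 × $70,350,000 = $281,400,000.

Total revenue: $281,400,000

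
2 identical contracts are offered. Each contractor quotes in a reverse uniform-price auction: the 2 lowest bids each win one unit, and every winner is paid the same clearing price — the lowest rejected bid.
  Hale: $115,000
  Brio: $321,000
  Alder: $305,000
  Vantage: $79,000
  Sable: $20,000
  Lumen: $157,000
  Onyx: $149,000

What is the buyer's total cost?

Bids ranked low→high: 20,000 (Sable), 79,000 (Vantage), 115,000 (Hale), 149,000 (Onyx), …
The 2 lowest are Sable, Vantage.
Clearing price = lowest rejected bid = $115,000.
Total cost = 2 × $115,000 = $230,000.

Total cost: $230,000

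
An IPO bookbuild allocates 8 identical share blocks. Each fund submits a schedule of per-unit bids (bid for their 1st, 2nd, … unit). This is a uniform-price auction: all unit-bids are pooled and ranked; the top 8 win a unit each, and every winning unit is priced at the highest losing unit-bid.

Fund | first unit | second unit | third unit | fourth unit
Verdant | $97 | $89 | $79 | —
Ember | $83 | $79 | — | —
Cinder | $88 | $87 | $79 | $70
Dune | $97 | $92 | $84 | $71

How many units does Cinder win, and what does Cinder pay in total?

Cinder: 2 units, pays $158

Pooled unit-bids ranked (top 8): 97 (Verdant-1), 97 (Dune-1), 92 (Dune-2), 89 (Verdant-2), 88 (Cinder-1), 87 (Cinder-2), 84 (Dune-3), 83 (Ember-1)
The (k+1)-th unit-bid is $79.
Cinder wins 2 unit(s) at $79 each.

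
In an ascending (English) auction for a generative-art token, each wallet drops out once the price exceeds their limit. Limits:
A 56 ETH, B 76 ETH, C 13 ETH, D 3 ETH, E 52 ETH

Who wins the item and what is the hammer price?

Sorting limits: 76 (B) > 56 (A) > 52 (E) > 13 (C) > 3 (D)
Once the price passes 56 ETH, only B is left; the hammer falls at A's limit of 56 ETH.

B wins at 56 ETH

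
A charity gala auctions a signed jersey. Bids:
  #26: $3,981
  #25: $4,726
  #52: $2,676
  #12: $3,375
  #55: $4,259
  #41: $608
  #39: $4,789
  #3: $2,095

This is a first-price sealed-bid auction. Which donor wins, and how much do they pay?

Bids ranked: 4,789 (#39) > 4,726 (#25) > 4,259 (#55) > 3,981 (#26) > 3,375 (#12) > 2,676 (#52) > …
#39 is highest → pays own bid, $4,789.

#39 pays $4,789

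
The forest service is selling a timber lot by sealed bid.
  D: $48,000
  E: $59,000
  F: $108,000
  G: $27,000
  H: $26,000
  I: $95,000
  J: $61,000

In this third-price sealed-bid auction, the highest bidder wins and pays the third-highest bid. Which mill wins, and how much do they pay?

Bids in order: 108,000 (F) > 95,000 (I) > 61,000 (J) > 59,000 (E) > 48,000 (D) > 27,000 (G) > …
F is highest; pays the third-highest bid, $61,000.

F pays $61,000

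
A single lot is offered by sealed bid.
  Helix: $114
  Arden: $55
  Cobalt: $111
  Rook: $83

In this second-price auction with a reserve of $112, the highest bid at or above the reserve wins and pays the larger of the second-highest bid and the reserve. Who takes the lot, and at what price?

Sorting bids: 114 (Helix) > 111 (Cobalt) > 83 (Rook) > 55 (Arden)
Helix has the top bid at or above the reserve ($114).
max(second-highest $111, reserve $112) = $112.

Helix pays $112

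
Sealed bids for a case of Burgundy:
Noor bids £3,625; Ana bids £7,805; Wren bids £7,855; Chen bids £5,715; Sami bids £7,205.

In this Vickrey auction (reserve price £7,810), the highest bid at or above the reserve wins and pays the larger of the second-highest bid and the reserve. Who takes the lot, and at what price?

Wren pays £7,810

Bids in order: 7,855 (Wren) > 7,805 (Ana) > 7,205 (Sami) > 5,715 (Chen) > 3,625 (Noor)
Highest eligible bid: Wren at £7,855.
Second-highest bid £7,805 is below the reserve £7,810, so the reserve binds → payment £7,810.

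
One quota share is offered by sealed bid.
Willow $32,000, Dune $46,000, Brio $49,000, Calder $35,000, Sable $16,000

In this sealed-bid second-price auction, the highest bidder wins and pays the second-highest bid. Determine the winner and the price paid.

Brio pays $46,000

Bids ranked: 49,000 (Brio) > 46,000 (Dune) > 35,000 (Calder) > 32,000 (Willow) > 16,000 (Sable)
Brio wins with the highest bid; price is set by the runner-up at $46,000.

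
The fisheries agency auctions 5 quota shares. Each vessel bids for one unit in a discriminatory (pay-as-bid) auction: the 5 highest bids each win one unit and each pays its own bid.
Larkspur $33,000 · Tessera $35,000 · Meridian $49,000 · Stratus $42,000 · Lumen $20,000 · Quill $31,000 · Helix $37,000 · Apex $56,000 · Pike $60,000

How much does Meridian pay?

Ordering the bids: 60,000 (Pike), 56,000 (Apex), 49,000 (Meridian), 42,000 (Stratus), 37,000 (Helix), 35,000 (Tessera), 33,000 (Larkspur), …
Winners (5 units): Pike, Apex, Meridian, Stratus, Helix.
Meridian wins → own bid $49,000.

Meridian pays $49,000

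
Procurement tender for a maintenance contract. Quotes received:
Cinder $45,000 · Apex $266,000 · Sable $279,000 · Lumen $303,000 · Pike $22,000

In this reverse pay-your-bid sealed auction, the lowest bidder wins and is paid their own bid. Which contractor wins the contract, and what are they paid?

Bids in order: 22,000 (Pike) < 45,000 (Cinder) < 266,000 (Apex) < 279,000 (Sable) < 303,000 (Lumen)
Pike is lowest → is paid own bid, $22,000.

Pike is paid $22,000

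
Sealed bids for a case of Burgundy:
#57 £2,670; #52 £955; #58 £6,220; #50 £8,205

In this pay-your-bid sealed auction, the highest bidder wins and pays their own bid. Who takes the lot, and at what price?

Rule: the highest bidder wins and pays their own bid.
Bids in order: 8,205 (#50) > 6,220 (#58) > 2,670 (#57) > 955 (#52)
#50 is highest → pays own bid, £8,205.

#50 pays £8,205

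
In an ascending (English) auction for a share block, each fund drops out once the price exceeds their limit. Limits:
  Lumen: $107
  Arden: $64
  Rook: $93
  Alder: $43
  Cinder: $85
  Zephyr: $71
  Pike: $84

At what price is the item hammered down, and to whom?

Lumen wins at $93

Ascending (English) auction: the price rises until one bidder remains; the winner pays the price at which the last rival dropped out.
Limits ranked: 107 (Lumen) > 93 (Rook) > 85 (Cinder) > 84 (Pike) > 71 (Zephyr) > 64 (Arden) > …
Rook is the last rival to drop out, at $93; Lumen remains and wins at that price.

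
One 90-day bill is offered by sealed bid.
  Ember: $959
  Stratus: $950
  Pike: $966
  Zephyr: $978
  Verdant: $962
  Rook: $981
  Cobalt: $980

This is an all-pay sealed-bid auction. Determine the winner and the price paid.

Rook pays $981

Bids ranked: 981 (Rook) > 980 (Cobalt) > 978 (Zephyr) > 966 (Pike) > 962 (Verdant) > 959 (Ember) > …
Rook is highest and takes the item; every bidder forfeits their bid.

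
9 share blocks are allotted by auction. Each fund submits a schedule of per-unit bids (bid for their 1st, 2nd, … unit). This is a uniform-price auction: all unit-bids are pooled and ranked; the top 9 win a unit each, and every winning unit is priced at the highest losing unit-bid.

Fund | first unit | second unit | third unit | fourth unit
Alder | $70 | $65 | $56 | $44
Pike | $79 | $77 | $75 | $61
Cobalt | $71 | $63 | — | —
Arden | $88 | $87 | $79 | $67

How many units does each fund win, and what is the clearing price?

Alder 1, Arden 4, Cobalt 1, Pike 3; clearing price $65

All unit-bids, highest first — top 9: 88 (Arden-1), 87 (Arden-2), 79 (Pike-1), 79 (Arden-3), 77 (Pike-2), 75 (Pike-3), 71 (Cobalt-1), 70 (Alder-1), 67 (Arden-4)
Highest rejected unit-bid = $65.
Allocation: Alder 1, Arden 4, Cobalt 1, Pike 3.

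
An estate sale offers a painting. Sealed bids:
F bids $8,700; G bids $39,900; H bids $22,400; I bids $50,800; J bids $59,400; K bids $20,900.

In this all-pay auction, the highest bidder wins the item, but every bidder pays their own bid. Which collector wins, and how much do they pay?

J pays $59,400

Bids ranked: 59,400 (J) > 50,800 (I) > 39,900 (G) > 22,400 (H) > 20,900 (K) > 8,700 (F)
J wins with the top bid; all bids are sunk regardless.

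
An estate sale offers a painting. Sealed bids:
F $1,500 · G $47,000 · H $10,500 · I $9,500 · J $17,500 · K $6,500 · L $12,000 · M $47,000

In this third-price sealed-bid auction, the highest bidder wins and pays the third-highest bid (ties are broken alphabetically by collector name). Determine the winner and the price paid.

G pays $17,500

Third-price sealed-bid auction: the highest bidder wins and pays the third-highest bid.
Bids in order: 47,000 (G) > 47,000 (M) > 17,500 (J) > 12,000 (L) > 10,500 (H) > 9,500 (I) > …
G and M tie at $47,000; tie-break gives it to G.
G is highest; pays the third-highest bid, $17,500.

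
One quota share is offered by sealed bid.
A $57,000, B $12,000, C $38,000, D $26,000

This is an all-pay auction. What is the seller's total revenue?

Total revenue: $133,000

Sorting bids: 57,000 (A) > 38,000 (C) > 26,000 (D) > 12,000 (B)
Every bidder forfeits their bid regardless of winning.
Revenue = 57,000 + 12,000 + 38,000 + 26,000 = $133,000.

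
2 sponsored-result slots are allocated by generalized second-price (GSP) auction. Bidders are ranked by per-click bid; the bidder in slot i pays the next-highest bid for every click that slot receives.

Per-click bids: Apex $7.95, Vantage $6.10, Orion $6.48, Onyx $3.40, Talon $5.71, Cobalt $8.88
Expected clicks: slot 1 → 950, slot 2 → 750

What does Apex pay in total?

Ranked by bid: $8.88 (Cobalt) > $7.95 (Apex) > $6.48 (Orion) > …
Apex holds slot 2 → pays next bid $6.48 × 750 clicks = $4860.00.

Apex pays $4860.00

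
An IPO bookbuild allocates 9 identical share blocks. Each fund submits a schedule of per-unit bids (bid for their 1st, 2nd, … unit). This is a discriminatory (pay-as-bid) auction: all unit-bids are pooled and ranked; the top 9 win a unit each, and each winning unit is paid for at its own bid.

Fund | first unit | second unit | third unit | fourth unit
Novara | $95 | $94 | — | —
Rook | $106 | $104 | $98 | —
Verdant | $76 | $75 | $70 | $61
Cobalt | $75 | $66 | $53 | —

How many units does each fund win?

Cobalt 1, Novara 2, Rook 3, Verdant 3

Merging the schedules and taking the best 9: 106 (Rook-1), 104 (Rook-2), 98 (Rook-3), 95 (Novara-1), 94 (Novara-2), 76 (Verdant-1), 75 (Verdant-2), 75 (Cobalt-1), 70 (Verdant-3)
Next rejected bid: $66 (not a price — pay-as-bid).
Allocation: Cobalt 1, Novara 2, Rook 3, Verdant 3.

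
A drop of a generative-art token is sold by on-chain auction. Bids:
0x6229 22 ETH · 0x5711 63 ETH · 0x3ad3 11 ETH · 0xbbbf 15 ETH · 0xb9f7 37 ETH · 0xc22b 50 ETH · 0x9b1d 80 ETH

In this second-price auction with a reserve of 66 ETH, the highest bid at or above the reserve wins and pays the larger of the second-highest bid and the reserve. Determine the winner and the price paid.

0x9b1d pays 66 ETH

Second-price auction with a reserve of 66 ETH: the highest bid at or above the reserve wins and pays the larger of the second-highest bid and the reserve.
Bids ranked: 80 (0x9b1d) > 63 (0x5711) > 50 (0xc22b) > 37 (0xb9f7) > 22 (0x6229) > 15 (0xbbbf) > …
Highest eligible bid: 0x9b1d at 80 ETH.
Second-highest bid 63 ETH is below the reserve 66 ETH, so the reserve binds → payment 66 ETH.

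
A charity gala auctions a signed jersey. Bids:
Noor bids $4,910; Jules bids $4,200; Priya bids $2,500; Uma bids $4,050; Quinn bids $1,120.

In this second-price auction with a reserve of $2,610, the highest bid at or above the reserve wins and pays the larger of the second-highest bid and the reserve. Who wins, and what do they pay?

Noor pays $4,200

Sorting bids: 4,910 (Noor) > 4,200 (Jules) > 4,050 (Uma) > 2,500 (Priya) > 1,120 (Quinn)
Highest eligible bid: Noor at $4,910.
max(second-highest $4,200, reserve $2,610) = $4,200; the reserve does not bind.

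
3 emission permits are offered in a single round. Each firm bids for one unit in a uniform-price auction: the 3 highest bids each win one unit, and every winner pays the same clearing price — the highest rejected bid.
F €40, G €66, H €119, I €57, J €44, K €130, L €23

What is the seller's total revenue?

Total revenue: €171

Sorting: 130 (K), 119 (H), 66 (G), 57 (I), 44 (J), …
Winners (3 units): K, H, G.
Clearing price = highest rejected bid = €57.
Total revenue = 3 × €57 = €171.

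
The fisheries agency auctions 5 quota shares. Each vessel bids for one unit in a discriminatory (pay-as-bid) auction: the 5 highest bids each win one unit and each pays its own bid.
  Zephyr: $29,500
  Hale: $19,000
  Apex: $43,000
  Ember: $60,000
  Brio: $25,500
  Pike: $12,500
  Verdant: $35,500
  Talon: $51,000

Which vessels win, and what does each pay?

Ordering the bids: 60,000 (Ember), 51,000 (Talon), 43,000 (Apex), 35,500 (Verdant), 29,500 (Zephyr), 25,500 (Brio), 19,000 (Hale), …
Winners (5 units): Ember, Talon, Apex, Verdant, Zephyr.
Each winner pays its own bid: Ember $60,000, Talon $51,000, Apex $43,000, Verdant $35,500, Zephyr $29,500.

Ember $60,000, Talon $51,000, Apex $43,000, Verdant $35,500, Zephyr $29,500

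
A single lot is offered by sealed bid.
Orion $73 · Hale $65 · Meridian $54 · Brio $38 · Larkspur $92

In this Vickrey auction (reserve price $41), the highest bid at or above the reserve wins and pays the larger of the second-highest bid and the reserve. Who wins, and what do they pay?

Larkspur pays $73

Bids ranked: 92 (Larkspur) > 73 (Orion) > 65 (Hale) > 54 (Meridian) > 38 (Brio)
Larkspur has the top bid at or above the reserve ($92).
Second-highest bid $73 exceeds the reserve $41 → payment $73.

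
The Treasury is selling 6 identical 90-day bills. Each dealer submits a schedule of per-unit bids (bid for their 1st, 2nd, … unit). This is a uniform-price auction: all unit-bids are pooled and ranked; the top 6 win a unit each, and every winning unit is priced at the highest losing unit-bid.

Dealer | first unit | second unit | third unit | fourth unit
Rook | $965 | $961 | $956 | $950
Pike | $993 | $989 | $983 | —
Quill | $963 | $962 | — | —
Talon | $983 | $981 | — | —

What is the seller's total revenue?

Total revenue: $5,778

All unit-bids, highest first — top 6: 993 (Pike-1), 989 (Pike-2), 983 (Pike-3), 983 (Talon-1), 981 (Talon-2), 965 (Rook-1)
First bid not allocated: $963.
Allocation: Pike 3, Rook 1, Talon 2. Every unit priced at $963.
Revenue = 6 × 963 = $5,778.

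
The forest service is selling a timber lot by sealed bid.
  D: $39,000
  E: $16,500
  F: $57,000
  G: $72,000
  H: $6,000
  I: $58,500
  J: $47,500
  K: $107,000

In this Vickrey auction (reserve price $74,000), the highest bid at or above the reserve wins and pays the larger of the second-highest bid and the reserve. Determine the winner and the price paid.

Vickrey auction (reserve price $74,000): the highest bid at or above the reserve wins and pays the larger of the second-highest bid and the reserve.
Bids in order: 107,000 (K) > 72,000 (G) > 58,500 (I) > 57,000 (F) > 47,500 (J) > 39,000 (D) > …
K has the top bid at or above the reserve ($107,000).
Second-highest bid $72,000 is below the reserve $74,000, so the reserve binds → payment $74,000.

K pays $74,000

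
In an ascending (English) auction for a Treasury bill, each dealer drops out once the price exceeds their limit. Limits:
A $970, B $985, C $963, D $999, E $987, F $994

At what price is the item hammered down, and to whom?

D wins at $994

Rule: the price rises until one bidder remains; the winner pays the price at which the last rival dropped out.
Limits in order: 999 (D) > 994 (F) > 987 (E) > 985 (B) > 970 (A) > 963 (C)
Once the price passes $994, only D is left; the hammer falls at F's limit of $994.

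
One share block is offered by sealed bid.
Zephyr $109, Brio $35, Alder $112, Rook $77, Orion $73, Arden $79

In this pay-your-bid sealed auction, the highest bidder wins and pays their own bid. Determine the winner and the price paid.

Alder pays $112

Pay-your-bid sealed auction: the highest bidder wins and pays their own bid.
Sorting bids: 112 (Alder) > 109 (Zephyr) > 79 (Arden) > 77 (Rook) > 73 (Orion) > 35 (Brio)
First-price: Alder pays what they bid, $112.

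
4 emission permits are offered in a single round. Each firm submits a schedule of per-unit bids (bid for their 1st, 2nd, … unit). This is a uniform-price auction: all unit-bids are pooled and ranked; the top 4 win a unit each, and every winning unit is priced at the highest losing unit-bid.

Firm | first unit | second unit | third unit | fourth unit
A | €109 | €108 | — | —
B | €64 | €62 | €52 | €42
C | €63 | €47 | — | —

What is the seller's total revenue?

All unit-bids, highest first — top 4: 109 (A-1), 108 (A-2), 64 (B-1), 63 (C-1)
The (k+1)-th unit-bid is €62.
Allocation: A 2, B 1, C 1. Every unit priced at €62.
Revenue = 4 × 62 = €248.

Total revenue: €248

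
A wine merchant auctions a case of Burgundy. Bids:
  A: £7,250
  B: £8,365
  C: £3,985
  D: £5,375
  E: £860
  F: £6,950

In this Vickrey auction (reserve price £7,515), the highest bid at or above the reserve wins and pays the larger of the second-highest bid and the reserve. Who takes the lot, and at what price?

Rule: the highest bid at or above the reserve wins and pays the larger of the second-highest bid and the reserve.
Bids in order: 8,365 (B) > 7,250 (A) > 6,950 (F) > 5,375 (D) > 3,985 (C) > 860 (E)
B has the top bid at or above the reserve (£8,365).
max(second-highest £7,250, reserve £7,515) = £7,515.

B pays £7,515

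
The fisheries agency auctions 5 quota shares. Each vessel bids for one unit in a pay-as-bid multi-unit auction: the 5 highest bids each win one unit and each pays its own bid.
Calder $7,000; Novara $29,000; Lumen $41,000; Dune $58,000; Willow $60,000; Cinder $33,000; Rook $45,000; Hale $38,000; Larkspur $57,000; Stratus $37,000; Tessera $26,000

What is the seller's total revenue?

Sorting: 60,000 (Willow), 58,000 (Dune), 57,000 (Larkspur), 45,000 (Rook), 41,000 (Lumen), 38,000 (Hale), 37,000 (Stratus), …
Top 5: Willow, Dune, Larkspur, Rook, Lumen.
Total revenue = 60,000 + 58,000 + 57,000 + 45,000 + 41,000 = $261,000.

Total revenue: $261,000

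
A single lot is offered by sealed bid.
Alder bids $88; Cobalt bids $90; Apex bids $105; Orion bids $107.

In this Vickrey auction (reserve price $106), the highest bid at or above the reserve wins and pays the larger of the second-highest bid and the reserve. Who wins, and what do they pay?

Orion pays $106

Rule: the highest bid at or above the reserve wins and pays the larger of the second-highest bid and the reserve.
Bids in order: 107 (Orion) > 105 (Apex) > 90 (Cobalt) > 88 (Alder)
Highest eligible bid: Orion at $107.
max(second-highest $105, reserve $106) = $106.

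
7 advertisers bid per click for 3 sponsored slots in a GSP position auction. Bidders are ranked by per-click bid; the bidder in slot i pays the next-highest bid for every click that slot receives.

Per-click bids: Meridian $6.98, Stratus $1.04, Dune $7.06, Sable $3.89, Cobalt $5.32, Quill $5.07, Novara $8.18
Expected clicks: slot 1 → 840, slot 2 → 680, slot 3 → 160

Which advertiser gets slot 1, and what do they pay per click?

Novara; $7.06 per click

Sorting advertisers: $8.18 (Novara) > $7.06 (Dune) > $6.98 (Meridian) > $5.32 (Cobalt) > …
Slot 1 goes to the first-ranked bidder, Novara, who pays the next bid down: $7.06/click.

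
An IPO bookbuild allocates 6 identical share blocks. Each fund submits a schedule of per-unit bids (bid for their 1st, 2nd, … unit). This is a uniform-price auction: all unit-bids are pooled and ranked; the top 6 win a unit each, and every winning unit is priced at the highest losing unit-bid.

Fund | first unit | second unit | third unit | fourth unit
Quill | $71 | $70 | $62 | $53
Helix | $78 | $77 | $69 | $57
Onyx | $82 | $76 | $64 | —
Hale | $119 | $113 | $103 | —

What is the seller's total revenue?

All unit-bids, highest first — top 6: 119 (Hale-1), 113 (Hale-2), 103 (Hale-3), 82 (Onyx-1), 78 (Helix-1), 77 (Helix-2)
The (k+1)-th unit-bid is $76.
Allocation: Hale 3, Helix 2, Onyx 1. Every unit priced at $76.
Revenue = 6 × 76 = $456.

Total revenue: $456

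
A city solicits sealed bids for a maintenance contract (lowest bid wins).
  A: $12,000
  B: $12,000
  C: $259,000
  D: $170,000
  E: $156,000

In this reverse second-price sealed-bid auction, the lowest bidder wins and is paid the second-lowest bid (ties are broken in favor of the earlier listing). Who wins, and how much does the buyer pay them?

A is paid $12,000

Bids in order: 12,000 (A) < 12,000 (B) < 156,000 (E) < 170,000 (D) < 259,000 (C)
A and B tie at $12,000; tie-break gives it to A.
Second-price: A is paid B's bid of $12,000.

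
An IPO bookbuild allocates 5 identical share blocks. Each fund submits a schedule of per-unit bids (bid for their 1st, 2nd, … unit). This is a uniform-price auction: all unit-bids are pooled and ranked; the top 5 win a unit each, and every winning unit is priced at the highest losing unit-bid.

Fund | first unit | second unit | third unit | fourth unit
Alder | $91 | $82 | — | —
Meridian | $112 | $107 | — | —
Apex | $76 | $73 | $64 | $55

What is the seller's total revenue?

Total revenue: $365

All unit-bids, highest first — top 5: 112 (Meridian-1), 107 (Meridian-2), 91 (Alder-1), 82 (Alder-2), 76 (Apex-1)
First bid not allocated: $73.
Allocation: Alder 2, Apex 1, Meridian 2. Every unit priced at $73.
Revenue = 5 × 73 = $365.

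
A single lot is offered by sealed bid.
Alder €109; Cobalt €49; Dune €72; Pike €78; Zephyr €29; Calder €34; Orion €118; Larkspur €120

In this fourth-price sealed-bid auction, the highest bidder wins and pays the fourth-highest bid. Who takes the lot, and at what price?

Rule: the highest bidder wins and pays the fourth-highest bid.
Bids in order: 120 (Larkspur) > 118 (Orion) > 109 (Alder) > 78 (Pike) > 72 (Dune) > 49 (Cobalt) > …
Larkspur wins; payment is bid #4 in the ranking = €78.

Larkspur pays €78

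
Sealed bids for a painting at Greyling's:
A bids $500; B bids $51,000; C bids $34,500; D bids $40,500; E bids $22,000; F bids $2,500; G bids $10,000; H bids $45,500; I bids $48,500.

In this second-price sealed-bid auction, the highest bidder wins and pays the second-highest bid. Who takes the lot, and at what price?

B pays $48,500

Sorting bids: 51,000 (B) > 48,500 (I) > 45,500 (H) > 40,500 (D) > 34,500 (C) > 22,000 (E) > …
Second-price: B pays I's bid of $48,500.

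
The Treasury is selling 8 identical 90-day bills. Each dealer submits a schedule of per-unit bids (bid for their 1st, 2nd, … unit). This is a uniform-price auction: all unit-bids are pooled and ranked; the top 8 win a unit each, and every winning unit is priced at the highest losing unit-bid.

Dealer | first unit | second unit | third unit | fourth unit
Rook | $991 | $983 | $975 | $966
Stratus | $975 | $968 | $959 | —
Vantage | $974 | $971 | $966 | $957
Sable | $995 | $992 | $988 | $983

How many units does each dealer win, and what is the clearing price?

Rook 3, Sable 4, Stratus 1; clearing price $974

Merging the schedules and taking the best 8: 995 (Sable-1), 992 (Sable-2), 991 (Rook-1), 988 (Sable-3), 983 (Rook-2), 983 (Sable-4), 975 (Rook-3), 975 (Stratus-1)
The (k+1)-th unit-bid is $974.
Allocation: Rook 3, Sable 4, Stratus 1.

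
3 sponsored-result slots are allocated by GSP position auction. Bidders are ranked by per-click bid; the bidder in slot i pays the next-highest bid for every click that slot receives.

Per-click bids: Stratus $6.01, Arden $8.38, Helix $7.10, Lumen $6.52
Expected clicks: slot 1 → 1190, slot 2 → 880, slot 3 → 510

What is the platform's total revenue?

Total revenue: $17251.70

Ranked by bid: $8.38 (Arden) > $7.10 (Helix) > $6.52 (Lumen) > $6.01 (Stratus)
Slot 1: Arden pays $7.10 × 1190 = $8449.00
Slot 2: Helix pays $6.52 × 880 = $5737.60
Slot 3: Lumen pays $6.01 × 510 = $3065.10
Total = $17251.70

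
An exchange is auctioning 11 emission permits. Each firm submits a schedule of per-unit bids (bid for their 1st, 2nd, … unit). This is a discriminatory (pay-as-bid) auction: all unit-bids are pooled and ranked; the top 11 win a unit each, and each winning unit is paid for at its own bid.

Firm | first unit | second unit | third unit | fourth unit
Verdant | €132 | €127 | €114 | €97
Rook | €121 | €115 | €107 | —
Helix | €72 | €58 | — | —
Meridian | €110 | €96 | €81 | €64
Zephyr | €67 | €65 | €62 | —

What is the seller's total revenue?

Pooled unit-bids ranked (top 11): 132 (Verdant-1), 127 (Verdant-2), 121 (Rook-1), 115 (Rook-2), 114 (Verdant-3), 110 (Meridian-1), 107 (Rook-3), 97 (Verdant-4), 96 (Meridian-2), 81 (Meridian-3), 72 (Helix-1)
Next rejected bid: €67 (not a price — pay-as-bid).
Each winning unit pays its own bid.
Revenue = 132 + 127 + 121 + 115 + 114 + 110 + 107 + 97 + 96 + 81 + 72 = €1,172.

Total revenue: €1,172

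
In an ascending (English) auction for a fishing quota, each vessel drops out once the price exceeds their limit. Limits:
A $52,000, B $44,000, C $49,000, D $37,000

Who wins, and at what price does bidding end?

A wins at $49,000

Limits in order: 52,000 (A) > 49,000 (C) > 44,000 (B) > 37,000 (D)
C is the last rival to drop out, at $49,000; A remains and wins at that price.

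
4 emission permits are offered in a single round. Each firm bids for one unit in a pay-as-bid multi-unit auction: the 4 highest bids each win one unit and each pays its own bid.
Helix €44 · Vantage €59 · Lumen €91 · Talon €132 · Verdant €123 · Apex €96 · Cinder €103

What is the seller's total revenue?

Ordering the bids: 132 (Talon), 123 (Verdant), 103 (Cinder), 96 (Apex), 91 (Lumen), 59 (Vantage), …
Top 4: Talon, Verdant, Cinder, Apex.
Total revenue = 132 + 123 + 103 + 96 = €454.

Total revenue: €454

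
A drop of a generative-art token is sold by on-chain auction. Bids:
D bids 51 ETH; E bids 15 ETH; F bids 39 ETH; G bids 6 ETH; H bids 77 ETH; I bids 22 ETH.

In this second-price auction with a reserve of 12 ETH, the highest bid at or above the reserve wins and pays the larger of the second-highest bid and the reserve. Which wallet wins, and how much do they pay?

Bids ranked: 77 (H) > 51 (D) > 39 (F) > 22 (I) > 15 (E) > 6 (G)
Highest eligible bid: H at 77 ETH.
Second-highest bid 51 ETH exceeds the reserve 12 ETH → payment 51 ETH.

H pays 51 ETH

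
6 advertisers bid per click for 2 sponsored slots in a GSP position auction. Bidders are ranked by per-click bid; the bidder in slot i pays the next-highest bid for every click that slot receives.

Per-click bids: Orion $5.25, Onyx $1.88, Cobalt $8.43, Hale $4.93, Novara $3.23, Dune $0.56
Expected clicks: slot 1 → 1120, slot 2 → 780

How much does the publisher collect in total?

Total revenue: $9725.40

Sorting advertisers: $8.43 (Cobalt) > $5.25 (Orion) > $4.93 (Hale) > …
Slot 1: Cobalt pays $5.25 × 1120 = $5880.00
Slot 2: Orion pays $4.93 × 780 = $3845.40
Total = $9725.40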